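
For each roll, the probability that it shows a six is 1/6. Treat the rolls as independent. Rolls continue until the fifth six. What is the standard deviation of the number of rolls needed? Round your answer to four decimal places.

Y = total rolls until the fifth success; negative binomial with r=5, p=0.166667.
SD(Y) = √[r(1−p)/p²] = √(150.000000) = 12.247449

12.2474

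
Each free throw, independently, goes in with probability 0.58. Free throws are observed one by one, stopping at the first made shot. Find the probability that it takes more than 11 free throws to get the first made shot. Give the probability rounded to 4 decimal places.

0.0001

Y = number of free throws to the first success; geometric, p = 0.58.
P(Y > 11) = P(first 11 all fail) = (1−p)^11 = 0.000072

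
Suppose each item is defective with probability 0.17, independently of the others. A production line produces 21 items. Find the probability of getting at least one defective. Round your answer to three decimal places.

0.980

P(at least one) = 1 − P(none) = 1 − (1 − 0.17)^21
= 1 − 0.01998 = 0.98002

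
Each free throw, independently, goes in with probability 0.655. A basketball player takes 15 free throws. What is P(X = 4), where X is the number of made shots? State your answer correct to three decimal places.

0.002

X ~ Binomial(n=15, p=0.655).
P(X=4) = C(15,4) · p^4 · (1−p)^11
= 1365 · 0.18406 · 8.2416e-06 = 0.00207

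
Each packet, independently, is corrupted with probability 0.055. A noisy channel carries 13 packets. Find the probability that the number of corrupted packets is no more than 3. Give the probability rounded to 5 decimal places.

X ~ Binomial(13, 0.055); P(X ≤ 3) = Σ C(13,k) p^k (1−p)^(13−k) over k:
  k=0: C(13,0)·0.055^0·0.945^13 = 0.4793067
  k=1: C(13,1)·0.055^1·0.945^12 = 0.3626501
  k=2: C(13,2)·0.055^2·0.945^11 = 0.1266397
  k=3: C(13,3)·0.055^3·0.945^10 = 0.0270254
Total = 0.9956219

0.99562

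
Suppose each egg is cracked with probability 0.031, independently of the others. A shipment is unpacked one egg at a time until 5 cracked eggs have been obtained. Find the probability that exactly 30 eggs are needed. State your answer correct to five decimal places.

0.00031

Y = trial on which the fifth success occurs; negative binomial, r=5, p=0.031.
P(Y=30) = C(29,4) · p^5 · (1−p)^25
= 23751 · 2.8629e-08 · 0.45509 = 0.0003094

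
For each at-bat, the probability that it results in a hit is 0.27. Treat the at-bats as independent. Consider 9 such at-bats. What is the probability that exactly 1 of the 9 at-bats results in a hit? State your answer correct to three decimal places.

X ~ Binomial(n=9, p=0.27).
P(X=1) = C(9,1) · p^1 · (1−p)^8
= 9 · 0.27 · 0.080646 = 0.19597

0.196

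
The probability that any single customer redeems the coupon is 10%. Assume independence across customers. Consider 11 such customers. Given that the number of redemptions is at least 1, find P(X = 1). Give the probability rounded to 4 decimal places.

X ~ Binomial(11, 0.10). Want P(X=1 | X≥1) = P(X=1) / P(X≥1).
P(X=1) = C(11,1)·0.10^1·0.90^10 = 0.383546
P(X≥1) = 1 − 0.313811 = 0.686189
Ratio = 0.383546 / 0.686189 = 0.558951

0.5590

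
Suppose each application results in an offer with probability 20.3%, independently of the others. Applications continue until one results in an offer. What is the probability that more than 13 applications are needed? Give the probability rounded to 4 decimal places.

0.0524

Y = number of applications to the first success; geometric, p = 0.203.
P(Y > 13) = P(first 13 all fail) = (1−p)^13 = 0.052355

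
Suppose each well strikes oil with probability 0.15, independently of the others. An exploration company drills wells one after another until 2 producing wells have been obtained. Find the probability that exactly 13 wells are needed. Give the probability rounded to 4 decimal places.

0.0452

Y = trial on which the second success occurs; negative binomial, r=2, p=0.15.
P(Y=13) = C(12,1) · p^2 · (1−p)^11
= 12 · 0.0225 · 0.16734 = 0.045183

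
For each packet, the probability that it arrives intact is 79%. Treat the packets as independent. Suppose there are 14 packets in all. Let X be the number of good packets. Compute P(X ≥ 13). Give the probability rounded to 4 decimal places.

X ~ Binomial(14, 0.79); P(X ≥ 13) = Σ C(14,k) p^k (1−p)^(14−k) over k:
  k=13: C(14,13)·0.79^13·0.21^1 = 0.137246
  k=14: C(14,14)·0.79^14·0.21^0 = 0.036879
Total = 0.174125

0.1741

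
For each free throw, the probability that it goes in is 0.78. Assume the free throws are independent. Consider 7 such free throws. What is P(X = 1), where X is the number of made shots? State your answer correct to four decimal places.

X ~ Binomial(n=7, p=0.78).
P(X=1) = C(7,1) · p^1 · (1−p)^6
= 7 · 0.78 · 0.00011338 = 0.000619

0.0006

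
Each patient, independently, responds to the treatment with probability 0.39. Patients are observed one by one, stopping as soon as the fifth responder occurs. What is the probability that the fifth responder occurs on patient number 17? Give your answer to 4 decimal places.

0.0436

Y = trial on which the fifth success occurs; negative binomial, r=5, p=0.39.
P(Y=17) = C(16,4) · p^5 · (1−p)^12
= 1820 · 0.0090224 · 0.0026543 = 0.043587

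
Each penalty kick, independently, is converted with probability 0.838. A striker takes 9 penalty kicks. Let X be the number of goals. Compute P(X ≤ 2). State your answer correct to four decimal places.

0.0001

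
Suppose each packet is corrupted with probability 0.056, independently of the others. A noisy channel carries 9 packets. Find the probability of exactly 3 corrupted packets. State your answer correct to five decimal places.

0.01044

X ~ Binomial(n=9, p=0.056).
P(X=3) = C(9,3) · p^3 · (1−p)^6
= 84 · 0.00017562 · 0.70767 = 0.0104394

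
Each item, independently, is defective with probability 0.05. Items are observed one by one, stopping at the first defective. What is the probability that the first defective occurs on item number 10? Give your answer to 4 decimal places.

0.0315

Geometric (trials to first success), p = 0.05.
P(Y = 10) = (1−p)^9 · p = 0.63025 · 0.05 = 0.031512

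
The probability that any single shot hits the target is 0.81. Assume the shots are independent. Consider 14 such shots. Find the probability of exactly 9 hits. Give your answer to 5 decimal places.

0.07440

X ~ Binomial(n=14, p=0.81).
P(X=9) = C(14,9) · p^9 · (1−p)^5
= 2002 · 0.15009 · 0.00024761 = 0.0744042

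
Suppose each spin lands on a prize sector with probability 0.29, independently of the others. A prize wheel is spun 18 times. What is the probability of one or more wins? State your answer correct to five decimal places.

0.99790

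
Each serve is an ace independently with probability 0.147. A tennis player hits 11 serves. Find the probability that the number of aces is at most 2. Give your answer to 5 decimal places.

X ~ Binomial(11, 0.147); P(X ≤ 2) = Σ C(11,k) p^k (1−p)^(11−k) over k:
  k=0: C(11,0)·0.147^0·0.853^11 = 0.1739560
  k=1: C(11,1)·0.147^1·0.853^10 = 0.3297618
  k=2: C(11,2)·0.147^2·0.853^9 = 0.2841441
Total = 0.7878619

0.78786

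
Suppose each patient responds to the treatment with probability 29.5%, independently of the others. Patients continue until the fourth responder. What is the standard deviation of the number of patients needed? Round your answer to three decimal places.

Y = total patients until the fourth success; negative binomial with r=4, p=0.295.
SD(Y) = √[r(1−p)/p²] = √(32.40448) = 5.69249

5.692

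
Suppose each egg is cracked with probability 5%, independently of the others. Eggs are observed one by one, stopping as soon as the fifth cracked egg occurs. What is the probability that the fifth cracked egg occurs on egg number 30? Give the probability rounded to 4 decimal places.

Y = trial on which the fifth success occurs; negative binomial, r=5, p=0.05.
P(Y=30) = C(29,4) · p^5 · (1−p)^25
= 23751 · 3.125e-07 · 0.27739 = 0.002059

0.0021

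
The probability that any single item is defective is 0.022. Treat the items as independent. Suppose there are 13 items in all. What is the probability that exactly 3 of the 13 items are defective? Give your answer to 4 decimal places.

0.0024

X ~ Binomial(n=13, p=0.022).
P(X=3) = C(13,3) · p^3 · (1−p)^10
= 286 · 1.0648e-05 · 0.80055 = 0.002438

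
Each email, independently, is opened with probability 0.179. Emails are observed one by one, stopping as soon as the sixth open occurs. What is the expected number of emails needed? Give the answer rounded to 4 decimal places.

Y = total emails until the sixth success; negative binomial with r=6, p=0.179.
E[Y] = r / p = 6 / 0.179 = 33.519553

33.5196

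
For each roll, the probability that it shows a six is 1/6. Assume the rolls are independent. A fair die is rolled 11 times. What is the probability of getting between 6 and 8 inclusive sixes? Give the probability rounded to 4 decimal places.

X ~ Binomial(11, 0.166667); P(6 ≤ X ≤ 8) = Σ C(11,k) p^k (1−p)^(11−k) over k:
  k=6: C(11,6)·0.166667^6·0.833333^5 = 0.003979
  k=7: C(11,7)·0.166667^7·0.833333^4 = 0.000568
  k=8: C(11,8)·0.166667^8·0.833333^3 = 0.000057
Total = 0.004605

0.0046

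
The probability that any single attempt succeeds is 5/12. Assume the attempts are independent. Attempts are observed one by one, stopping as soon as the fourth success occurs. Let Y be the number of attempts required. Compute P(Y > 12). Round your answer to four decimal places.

0.1916

Needing more than 12 attempts ⇔ fewer than 4 successes in the first 12. With X ~ Binomial(12, 0.416667), P(Y > 12) = P(X ≤ 3).
  k=0: C(12,0)·0.416667^0·0.583333^12 = 0.001552
  k=1: C(12,1)·0.416667^1·0.583333^11 = 0.013306
  k=2: C(12,2)·0.416667^2·0.583333^10 = 0.052274
  k=3: C(12,3)·0.416667^3·0.583333^9 = 0.124463
P(X ≤ 3) = 0.191596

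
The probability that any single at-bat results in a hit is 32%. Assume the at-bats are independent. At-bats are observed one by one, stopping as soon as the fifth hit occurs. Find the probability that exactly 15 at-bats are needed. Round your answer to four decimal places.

Y = trial on which the fifth success occurs; negative binomial, r=5, p=0.32.
P(Y=15) = C(14,4) · p^5 · (1−p)^10
= 1001 · 0.0033554 · 0.021139 = 0.071002

0.0710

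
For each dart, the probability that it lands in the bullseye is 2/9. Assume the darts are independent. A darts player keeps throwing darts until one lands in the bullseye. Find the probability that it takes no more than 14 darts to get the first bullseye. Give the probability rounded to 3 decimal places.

0.970

Y = number of darts to the first success; geometric, p = 0.222222.
P(Y ≤ 14) = 1 − (1−p)^14 = 1 − 0.02965 = 0.97035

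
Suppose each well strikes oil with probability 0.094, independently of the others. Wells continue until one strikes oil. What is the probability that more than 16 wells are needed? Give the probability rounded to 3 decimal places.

Y = number of wells to the first success; geometric, p = 0.094.
P(Y > 16) = P(first 16 all fail) = (1−p)^16 = 0.20609

0.206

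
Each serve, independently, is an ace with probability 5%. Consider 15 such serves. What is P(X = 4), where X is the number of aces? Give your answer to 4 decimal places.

0.0049

X ~ Binomial(n=15, p=0.05).
P(X=4) = C(15,4) · p^4 · (1−p)^11
= 1365 · 6.25e-06 · 0.5688 = 0.004853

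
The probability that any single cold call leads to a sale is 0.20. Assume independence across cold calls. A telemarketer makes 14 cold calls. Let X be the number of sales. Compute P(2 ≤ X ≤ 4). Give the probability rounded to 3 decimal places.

0.672

X ~ Binomial(14, 0.20); P(2 ≤ X ≤ 4) = Σ C(14,k) p^k (1−p)^(14−k) over k:
  k=2: C(14,2)·0.20^2·0.80^12 = 0.25014
  k=3: C(14,3)·0.20^3·0.80^11 = 0.25014
  k=4: C(14,4)·0.20^4·0.80^10 = 0.17197
Total = 0.67225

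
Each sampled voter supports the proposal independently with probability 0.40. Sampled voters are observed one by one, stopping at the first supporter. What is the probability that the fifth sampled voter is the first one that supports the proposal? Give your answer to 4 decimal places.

0.0518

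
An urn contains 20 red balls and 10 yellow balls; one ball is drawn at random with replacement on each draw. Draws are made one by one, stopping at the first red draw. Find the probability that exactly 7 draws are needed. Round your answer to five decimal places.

Geometric (trials to first success), p = 0.666667.
P(Y = 7) = (1−p)^6 · p = 0.0013717 · 0.666667 = 0.0009145

0.00091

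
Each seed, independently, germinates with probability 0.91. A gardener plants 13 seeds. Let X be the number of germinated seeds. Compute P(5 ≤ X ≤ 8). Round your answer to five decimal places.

X ~ Binomial(13, 0.91); P(5 ≤ X ≤ 8) = Σ C(13,k) p^k (1−p)^(13−k) over k:
  k=5: C(13,5)·0.91^5·0.09^8 = 0.0000035
  k=6: C(13,6)·0.91^6·0.09^7 = 0.0000466
  k=7: C(13,7)·0.91^7·0.09^6 = 0.0004713
  k=8: C(13,8)·0.91^8·0.09^5 = 0.0035737
Total = 0.0040951

0.00410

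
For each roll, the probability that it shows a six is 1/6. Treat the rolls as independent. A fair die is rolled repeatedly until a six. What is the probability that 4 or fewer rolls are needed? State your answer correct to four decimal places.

Y = number of rolls to the first success; geometric, p = 0.166667.
P(Y ≤ 4) = 1 − (1−p)^4 = 1 − 0.482253 = 0.517747

0.5177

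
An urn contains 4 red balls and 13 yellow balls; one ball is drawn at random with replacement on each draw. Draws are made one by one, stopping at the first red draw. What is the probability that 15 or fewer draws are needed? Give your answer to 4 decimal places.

0.9821

Y = number of draws to the first success; geometric, p = 0.235294.
P(Y ≤ 15) = 1 − (1−p)^15 = 1 − 0.017882 = 0.982118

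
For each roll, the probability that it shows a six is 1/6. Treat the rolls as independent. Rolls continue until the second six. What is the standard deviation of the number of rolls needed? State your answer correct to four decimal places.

7.7460

Y = total rolls until the second success; negative binomial with r=2, p=0.166667.
SD(Y) = √[r(1−p)/p²] = √(60.000000) = 7.745967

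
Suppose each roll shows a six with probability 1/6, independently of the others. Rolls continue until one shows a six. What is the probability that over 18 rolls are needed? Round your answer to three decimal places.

Y = number of rolls to the first success; geometric, p = 0.166667.
P(Y > 18) = P(first 18 all fail) = (1−p)^18 = 0.03756

0.038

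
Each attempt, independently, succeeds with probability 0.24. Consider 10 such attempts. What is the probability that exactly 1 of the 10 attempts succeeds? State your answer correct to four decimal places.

X ~ Binomial(n=10, p=0.24).
P(X=1) = C(10,1) · p^1 · (1−p)^9
= 10 · 0.24 · 0.084591 = 0.203018

0.2030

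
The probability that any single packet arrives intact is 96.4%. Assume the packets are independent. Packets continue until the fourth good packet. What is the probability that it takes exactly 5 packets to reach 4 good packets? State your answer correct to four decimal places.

0.1244

Y = trial on which the fourth success occurs; negative binomial, r=4, p=0.964.
P(Y=5) = C(4,3) · p^4 · (1−p)^1
= 4 · 0.86359 · 0.036 = 0.124357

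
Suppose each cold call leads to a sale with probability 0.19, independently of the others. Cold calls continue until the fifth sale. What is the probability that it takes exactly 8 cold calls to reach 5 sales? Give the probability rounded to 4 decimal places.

Y = trial on which the fifth success occurs; negative binomial, r=5, p=0.19.
P(Y=8) = C(7,4) · p^5 · (1−p)^3
= 35 · 0.00024761 · 0.53144 = 0.004606

0.0046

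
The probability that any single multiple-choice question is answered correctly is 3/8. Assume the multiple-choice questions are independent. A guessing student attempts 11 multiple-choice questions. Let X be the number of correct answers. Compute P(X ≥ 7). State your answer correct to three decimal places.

X ~ Binomial(11, 0.375); P(X ≥ 7) = Σ C(11,k) p^k (1−p)^(11−k) over k:
  k=7: C(11,7)·0.375^7·0.625^4 = 0.05251
  k=8: C(11,8)·0.375^8·0.625^3 = 0.01575
  k=9: C(11,9)·0.375^9·0.625^2 = 0.00315
  k=10: C(11,10)·0.375^10·0.625^1 = 0.00038
  k=11: C(11,11)·0.375^11·0.625^0 = 0.00002
Total = 0.07181

0.072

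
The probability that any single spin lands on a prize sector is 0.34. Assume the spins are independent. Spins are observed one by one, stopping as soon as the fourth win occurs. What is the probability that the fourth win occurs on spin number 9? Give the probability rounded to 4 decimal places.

Y = trial on which the fourth success occurs; negative binomial, r=4, p=0.34.
P(Y=9) = C(8,3) · p^4 · (1−p)^5
= 56 · 0.013363 · 0.12523 = 0.093718

0.0937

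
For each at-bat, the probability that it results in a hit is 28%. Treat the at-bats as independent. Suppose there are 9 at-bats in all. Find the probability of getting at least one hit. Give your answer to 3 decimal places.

P(at least one) = 1 − P(none) = 1 − (1 − 0.28)^9
= 1 − 0.05200 = 0.94800

0.948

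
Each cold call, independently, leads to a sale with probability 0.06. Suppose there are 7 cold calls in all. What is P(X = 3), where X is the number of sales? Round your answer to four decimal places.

0.0059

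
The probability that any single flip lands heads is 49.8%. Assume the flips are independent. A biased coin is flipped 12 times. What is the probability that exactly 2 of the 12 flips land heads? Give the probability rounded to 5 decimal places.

X ~ Binomial(n=12, p=0.498).
P(X=2) = C(12,2) · p^2 · (1−p)^10
= 66 · 0.248 · 0.0010163 = 0.0166357

0.01664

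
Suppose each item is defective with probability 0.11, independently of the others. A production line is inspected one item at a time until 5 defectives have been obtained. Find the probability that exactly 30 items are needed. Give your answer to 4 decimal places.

Y = trial on which the fifth success occurs; negative binomial, r=5, p=0.11.
P(Y=30) = C(29,4) · p^5 · (1−p)^25
= 23751 · 1.6105e-05 · 0.054294 = 0.020768

0.0208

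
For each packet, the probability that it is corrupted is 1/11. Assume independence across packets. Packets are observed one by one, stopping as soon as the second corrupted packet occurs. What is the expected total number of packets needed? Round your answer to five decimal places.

Y = total packets until the second success; negative binomial with r=2, p=0.090909.
E[Y] = r / p = 2 / 0.090909 = 22.0000000

22.00000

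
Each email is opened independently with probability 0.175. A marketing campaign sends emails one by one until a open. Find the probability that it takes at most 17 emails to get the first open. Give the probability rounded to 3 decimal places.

Y = number of emails to the first success; geometric, p = 0.175.
P(Y ≤ 17) = 1 − (1−p)^17 = 1 − 0.03799 = 0.96201

0.962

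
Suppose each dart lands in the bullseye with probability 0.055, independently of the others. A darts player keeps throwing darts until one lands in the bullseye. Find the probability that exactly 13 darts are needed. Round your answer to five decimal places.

Geometric (trials to first success), p = 0.055.
P(Y = 13) = (1−p)^12 · p = 0.5072 · 0.055 = 0.0278962

0.02790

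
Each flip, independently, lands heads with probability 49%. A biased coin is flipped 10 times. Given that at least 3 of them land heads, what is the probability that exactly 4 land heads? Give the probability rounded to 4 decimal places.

0.2271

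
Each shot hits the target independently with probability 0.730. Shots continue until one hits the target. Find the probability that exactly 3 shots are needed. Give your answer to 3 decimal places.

Geometric (trials to first success), p = 0.73.
P(Y = 3) = (1−p)^2 · p = 0.0729 · 0.73 = 0.05322

0.053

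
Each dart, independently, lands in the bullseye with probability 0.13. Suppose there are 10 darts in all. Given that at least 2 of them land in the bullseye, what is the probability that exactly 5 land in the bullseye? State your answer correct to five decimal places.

0.01226

X ~ Binomial(10, 0.13). Want P(X=5 | X≥2) = P(X=5) / P(X≥2).
P(X=5) = C(10,5)·0.13^5·0.87^5 = 0.0046635
P(X≥2) = 1 − 0.2484234 − 0.3712074 = 0.3803692
Ratio = 0.0046635 / 0.3803692 = 0.0122605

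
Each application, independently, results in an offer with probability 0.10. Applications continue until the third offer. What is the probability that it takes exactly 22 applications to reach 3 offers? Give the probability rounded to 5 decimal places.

0.02837

Y = trial on which the third success occurs; negative binomial, r=3, p=0.10.
P(Y=22) = C(21,2) · p^3 · (1−p)^19
= 210 · 0.001 · 0.13509 = 0.0283679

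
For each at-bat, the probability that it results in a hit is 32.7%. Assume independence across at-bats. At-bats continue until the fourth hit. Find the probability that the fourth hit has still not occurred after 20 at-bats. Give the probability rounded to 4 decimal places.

0.0677

Needing more than 20 at-bats ⇔ fewer than 4 successes in the first 20. With X ~ Binomial(20, 0.327), P(Y > 20) = P(X ≤ 3).
  k=0: C(20,0)·0.327^0·0.673^20 = 0.000363
  k=1: C(20,1)·0.327^1·0.673^19 = 0.003531
  k=2: C(20,2)·0.327^2·0.673^18 = 0.016297
  k=3: C(20,3)·0.327^3·0.673^17 = 0.047512
P(X ≤ 3) = 0.067704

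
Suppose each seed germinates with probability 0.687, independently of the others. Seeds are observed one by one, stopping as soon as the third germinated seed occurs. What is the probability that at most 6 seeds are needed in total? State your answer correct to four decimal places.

0.9187

Finishing within 6 seeds ⇔ at least 3 successes in the first 6. With X ~ Binomial(6, 0.687), P(Y ≤ 6) = 1 − P(X ≤ 2).
  k=0: C(6,0)·0.687^0·0.313^6 = 0.000940
  k=1: C(6,1)·0.687^1·0.313^5 = 0.012383
  k=2: C(6,2)·0.687^2·0.313^4 = 0.067949
1 − 0.081272 = 0.918728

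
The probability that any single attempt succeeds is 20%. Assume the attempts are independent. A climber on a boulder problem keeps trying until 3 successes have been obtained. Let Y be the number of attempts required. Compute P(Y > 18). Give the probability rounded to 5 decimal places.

0.27134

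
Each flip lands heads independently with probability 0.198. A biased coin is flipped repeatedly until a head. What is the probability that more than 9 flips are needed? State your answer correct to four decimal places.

Y = number of flips to the first success; geometric, p = 0.198.
P(Y > 9) = P(first 9 all fail) = (1−p)^9 = 0.137268

0.1373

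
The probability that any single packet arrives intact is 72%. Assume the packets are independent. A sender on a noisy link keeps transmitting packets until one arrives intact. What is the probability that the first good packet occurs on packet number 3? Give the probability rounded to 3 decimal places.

0.056

Geometric (trials to first success), p = 0.72.
P(Y = 3) = (1−p)^2 · p = 0.0784 · 0.72 = 0.05645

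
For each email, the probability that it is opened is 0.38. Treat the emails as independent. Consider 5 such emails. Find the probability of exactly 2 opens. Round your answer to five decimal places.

0.34415

X ~ Binomial(n=5, p=0.38).
P(X=2) = C(5,2) · p^2 · (1−p)^3
= 10 · 0.1444 · 0.23833 = 0.3441456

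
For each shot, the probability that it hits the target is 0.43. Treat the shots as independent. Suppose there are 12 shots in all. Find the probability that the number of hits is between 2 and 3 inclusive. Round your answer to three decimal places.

0.155

X ~ Binomial(12, 0.43); P(2 ≤ X ≤ 3) = Σ C(12,k) p^k (1−p)^(12−k) over k:
  k=2: C(12,2)·0.43^2·0.57^10 = 0.04418
  k=3: C(12,3)·0.43^3·0.57^9 = 0.11110
Total = 0.15528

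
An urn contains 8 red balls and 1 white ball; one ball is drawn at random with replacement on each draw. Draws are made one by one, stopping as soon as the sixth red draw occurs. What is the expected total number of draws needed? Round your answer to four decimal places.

Y = total draws until the sixth success; negative binomial with r=6, p=0.888889.
E[Y] = r / p = 6 / 0.888889 = 6.750000

6.7500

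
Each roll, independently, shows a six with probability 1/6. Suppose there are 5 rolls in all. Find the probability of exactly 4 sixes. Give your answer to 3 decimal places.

X ~ Binomial(n=5, p=0.166667).
P(X=4) = C(5,4) · p^4 · (1−p)^1
= 5 · 0.0007716 · 0.83333 = 0.00322

0.003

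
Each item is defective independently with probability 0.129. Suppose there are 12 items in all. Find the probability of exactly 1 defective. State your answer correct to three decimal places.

X ~ Binomial(n=12, p=0.129).
P(X=1) = C(12,1) · p^1 · (1−p)^11
= 12 · 0.129 · 0.21888 = 0.33882

0.339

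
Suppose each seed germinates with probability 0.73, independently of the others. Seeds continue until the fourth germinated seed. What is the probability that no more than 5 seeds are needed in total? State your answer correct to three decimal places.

0.591

Finishing within 5 seeds ⇔ at least 4 successes in the first 5. With X ~ Binomial(5, 0.73), P(Y ≤ 5) = 1 − P(X ≤ 3).
  k=0: C(5,0)·0.73^0·0.27^5 = 0.00143
  k=1: C(5,1)·0.73^1·0.27^4 = 0.01940
  k=2: C(5,2)·0.73^2·0.27^3 = 0.10489
  k=3: C(5,3)·0.73^3·0.27^2 = 0.28359
1 − 0.40932 = 0.59068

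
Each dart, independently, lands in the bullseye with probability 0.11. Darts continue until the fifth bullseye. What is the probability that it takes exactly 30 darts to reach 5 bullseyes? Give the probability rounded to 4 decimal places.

Y = trial on which the fifth success occurs; negative binomial, r=5, p=0.11.
P(Y=30) = C(29,4) · p^5 · (1−p)^25
= 23751 · 1.6105e-05 · 0.054294 = 0.020768

0.0208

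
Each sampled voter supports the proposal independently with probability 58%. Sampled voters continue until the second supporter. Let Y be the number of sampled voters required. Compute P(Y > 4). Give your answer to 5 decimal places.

Needing more than 4 sampled voters ⇔ fewer than 2 successes in the first 4. With X ~ Binomial(4, 0.58), P(Y > 4) = P(X ≤ 1).
  k=0: C(4,0)·0.58^0·0.42^4 = 0.0311170
  k=1: C(4,1)·0.58^1·0.42^3 = 0.1718842
P(X ≤ 1) = 0.2030011

0.20300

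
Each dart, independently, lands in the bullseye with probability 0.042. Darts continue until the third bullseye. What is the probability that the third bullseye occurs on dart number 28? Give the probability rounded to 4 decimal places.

Y = trial on which the third success occurs; negative binomial, r=3, p=0.042.
P(Y=28) = C(27,2) · p^3 · (1−p)^25
= 351 · 7.4088e-05 · 0.34209 = 0.008896

0.0089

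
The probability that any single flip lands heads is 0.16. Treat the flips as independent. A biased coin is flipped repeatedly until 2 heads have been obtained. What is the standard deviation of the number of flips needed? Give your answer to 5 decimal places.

8.10093

Y = total flips until the second success; negative binomial with r=2, p=0.16.
SD(Y) = √[r(1−p)/p²] = √(65.6250000) = 8.1009259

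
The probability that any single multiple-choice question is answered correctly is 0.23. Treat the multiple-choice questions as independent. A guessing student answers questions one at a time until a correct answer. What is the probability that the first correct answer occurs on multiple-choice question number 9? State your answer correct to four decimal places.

0.0284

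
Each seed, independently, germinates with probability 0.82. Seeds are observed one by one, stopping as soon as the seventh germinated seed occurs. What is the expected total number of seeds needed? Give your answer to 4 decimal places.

8.5366

Y = total seeds until the seventh success; negative binomial with r=7, p=0.82.
E[Y] = r / p = 7 / 0.82 = 8.536585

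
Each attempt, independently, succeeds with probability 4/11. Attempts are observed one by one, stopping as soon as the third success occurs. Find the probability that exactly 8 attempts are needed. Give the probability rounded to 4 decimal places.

0.1054

Y = trial on which the third success occurs; negative binomial, r=3, p=0.363636.
P(Y=8) = C(7,2) · p^3 · (1−p)^5
= 21 · 0.048084 · 0.10436 = 0.105378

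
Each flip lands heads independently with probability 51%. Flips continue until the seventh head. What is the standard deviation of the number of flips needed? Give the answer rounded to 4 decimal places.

3.6314

Y = total flips until the seventh success; negative binomial with r=7, p=0.51.
SD(Y) = √[r(1−p)/p²] = √(13.187236) = 3.631423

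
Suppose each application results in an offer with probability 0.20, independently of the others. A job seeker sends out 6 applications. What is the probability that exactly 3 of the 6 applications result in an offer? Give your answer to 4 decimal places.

X ~ Binomial(n=6, p=0.20).
P(X=3) = C(6,3) · p^3 · (1−p)^3
= 20 · 0.008 · 0.512 = 0.081920

0.0819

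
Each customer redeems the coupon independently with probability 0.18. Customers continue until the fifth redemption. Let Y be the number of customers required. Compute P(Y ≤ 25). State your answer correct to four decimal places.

0.4772

Finishing within 25 customers ⇔ at least 5 successes in the first 25. With X ~ Binomial(25, 0.18), P(Y ≤ 25) = 1 − P(X ≤ 4).
  k=0: C(25,0)·0.18^0·0.82^25 = 0.007004
  k=1: C(25,1)·0.18^1·0.82^24 = 0.038437
  k=2: C(25,2)·0.18^2·0.82^23 = 0.101248
  k=3: C(25,3)·0.18^3·0.82^22 = 0.170392
  k=4: C(25,4)·0.18^4·0.82^21 = 0.205718
1 − 0.522798 = 0.477202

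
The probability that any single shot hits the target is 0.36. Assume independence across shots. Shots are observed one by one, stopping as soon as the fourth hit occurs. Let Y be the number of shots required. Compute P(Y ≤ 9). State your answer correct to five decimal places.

Finishing within 9 shots ⇔ at least 4 successes in the first 9. With X ~ Binomial(9, 0.36), P(Y ≤ 9) = 1 − P(X ≤ 3).
  k=0: C(9,0)·0.36^0·0.64^9 = 0.0180144
  k=1: C(9,1)·0.36^1·0.64^8 = 0.0911979
  k=2: C(9,2)·0.36^2·0.64^7 = 0.2051953
  k=3: C(9,3)·0.36^3·0.64^6 = 0.2693188
1 − 0.5837263 = 0.4162737

0.41627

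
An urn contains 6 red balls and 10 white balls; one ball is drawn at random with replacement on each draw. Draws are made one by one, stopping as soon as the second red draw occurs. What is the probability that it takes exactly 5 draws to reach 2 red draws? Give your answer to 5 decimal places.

0.13733

Y = trial on which the second success occurs; negative binomial, r=2, p=0.375.
P(Y=5) = C(4,1) · p^2 · (1−p)^3
= 4 · 0.14062 · 0.24414 = 0.1373291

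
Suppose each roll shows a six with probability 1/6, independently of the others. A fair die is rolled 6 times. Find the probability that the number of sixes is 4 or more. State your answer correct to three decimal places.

0.009

X ~ Binomial(6, 0.166667); P(X ≥ 4) = Σ C(6,k) p^k (1−p)^(6−k) over k:
  k=4: C(6,4)·0.166667^4·0.833333^2 = 0.00804
  k=5: C(6,5)·0.166667^5·0.833333^1 = 0.00064
  k=6: C(6,6)·0.166667^6·0.833333^0 = 0.00002
Total = 0.00870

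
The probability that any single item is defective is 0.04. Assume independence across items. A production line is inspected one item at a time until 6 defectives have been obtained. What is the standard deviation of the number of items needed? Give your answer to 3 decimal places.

Y = total items until the sixth success; negative binomial with r=6, p=0.04.
SD(Y) = √[r(1−p)/p²] = √(3600.00000) = 60.00000

60.000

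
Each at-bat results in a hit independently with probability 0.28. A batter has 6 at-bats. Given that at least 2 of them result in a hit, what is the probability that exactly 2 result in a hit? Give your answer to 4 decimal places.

0.5900

X ~ Binomial(6, 0.28). Want P(X=2 | X≥2) = P(X=2) / P(X≥2).
P(X=2) = C(6,2)·0.28^2·0.72^4 = 0.316037
P(X≥2) = 1 − 0.139314 − 0.325066 = 0.535620
Ratio = 0.316037 / 0.535620 = 0.590039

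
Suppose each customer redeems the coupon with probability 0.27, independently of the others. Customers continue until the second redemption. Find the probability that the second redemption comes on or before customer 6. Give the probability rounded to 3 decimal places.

0.513

Finishing within 6 customers ⇔ at least 2 successes in the first 6. With X ~ Binomial(6, 0.27), P(Y ≤ 6) = 1 − P(X ≤ 1).
  k=0: C(6,0)·0.27^0·0.73^6 = 0.15133
  k=1: C(6,1)·0.27^1·0.73^5 = 0.33584
1 − 0.48717 = 0.51283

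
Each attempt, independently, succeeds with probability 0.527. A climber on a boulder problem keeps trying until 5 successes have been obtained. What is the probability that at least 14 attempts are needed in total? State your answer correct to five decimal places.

Needing more than 13 attempts ⇔ fewer than 5 successes in the first 13. With X ~ Binomial(13, 0.527), P(Y > 13) = P(X ≤ 4).
  k=0: C(13,0)·0.527^0·0.473^13 = 0.0000593
  k=1: C(13,1)·0.527^1·0.473^12 = 0.0008592
  k=2: C(13,2)·0.527^2·0.473^11 = 0.0057437
  k=3: C(13,3)·0.527^3·0.473^10 = 0.0234644
  k=4: C(13,4)·0.527^4·0.473^9 = 0.0653580
P(X ≤ 4) = 0.0954846

0.09548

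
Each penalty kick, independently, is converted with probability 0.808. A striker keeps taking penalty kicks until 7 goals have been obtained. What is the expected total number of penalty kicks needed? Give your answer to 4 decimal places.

Y = total penalty kicks until the seventh success; negative binomial with r=7, p=0.808.
E[Y] = r / p = 7 / 0.808 = 8.663366

8.6634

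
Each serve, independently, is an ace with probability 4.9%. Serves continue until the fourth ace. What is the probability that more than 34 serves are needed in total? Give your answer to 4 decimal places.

Needing more than 34 serves ⇔ fewer than 4 successes in the first 34. With X ~ Binomial(34, 0.049), P(Y > 34) = P(X ≤ 3).
  k=0: C(34,0)·0.049^0·0.951^34 = 0.181191
  k=1: C(34,1)·0.049^1·0.951^33 = 0.317418
  k=2: C(34,2)·0.049^2·0.951^32 = 0.269856
  k=3: C(34,3)·0.049^3·0.951^31 = 0.148312
P(X ≤ 3) = 0.916777

0.9168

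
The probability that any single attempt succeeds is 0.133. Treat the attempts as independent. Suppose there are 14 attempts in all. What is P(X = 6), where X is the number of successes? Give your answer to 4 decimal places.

0.0053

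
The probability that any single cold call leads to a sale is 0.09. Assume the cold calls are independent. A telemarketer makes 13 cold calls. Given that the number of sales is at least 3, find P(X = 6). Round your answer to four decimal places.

0.0045

X ~ Binomial(13, 0.09). Want P(X=6 | X≥3) = P(X=6) / P(X≥3).
P(X=6) = C(13,6)·0.09^6·0.91^7 = 0.000471
P(X≥3) = 1 − 0.293453 − 0.377296 − 0.223890 = 0.105361
Ratio = 0.000471 / 0.105361 = 0.004473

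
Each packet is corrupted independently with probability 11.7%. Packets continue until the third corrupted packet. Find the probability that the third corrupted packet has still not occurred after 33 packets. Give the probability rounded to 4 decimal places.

Needing more than 33 packets ⇔ fewer than 3 successes in the first 33. With X ~ Binomial(33, 0.117), P(Y > 33) = P(X ≤ 2).
  k=0: C(33,0)·0.117^0·0.883^33 = 0.016470
  k=1: C(33,1)·0.117^1·0.883^32 = 0.072018
  k=2: C(33,2)·0.117^2·0.883^31 = 0.152682
P(X ≤ 2) = 0.241170

0.2412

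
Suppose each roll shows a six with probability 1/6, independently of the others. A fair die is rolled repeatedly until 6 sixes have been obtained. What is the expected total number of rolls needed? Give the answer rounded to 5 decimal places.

36.00000

Y = total rolls until the sixth success; negative binomial with r=6, p=0.166667.
E[Y] = r / p = 6 / 0.166667 = 36.0000000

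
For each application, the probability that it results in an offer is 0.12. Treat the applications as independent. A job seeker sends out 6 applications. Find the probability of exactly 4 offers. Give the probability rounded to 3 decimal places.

0.002

X ~ Binomial(n=6, p=0.12).
P(X=4) = C(6,4) · p^4 · (1−p)^2
= 15 · 0.00020736 · 0.7744 = 0.00241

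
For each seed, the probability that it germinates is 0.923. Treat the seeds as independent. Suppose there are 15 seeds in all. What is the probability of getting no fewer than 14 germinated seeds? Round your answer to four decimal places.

0.6768

X ~ Binomial(15, 0.923); P(X ≥ 14) = Σ C(15,k) p^k (1−p)^(15−k) over k:
  k=14: C(15,14)·0.923^14·0.077^1 = 0.376189
  k=15: C(15,15)·0.923^15·0.077^0 = 0.300625
Total = 0.676814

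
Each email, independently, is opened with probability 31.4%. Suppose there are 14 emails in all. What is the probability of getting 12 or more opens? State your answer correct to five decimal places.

0.00004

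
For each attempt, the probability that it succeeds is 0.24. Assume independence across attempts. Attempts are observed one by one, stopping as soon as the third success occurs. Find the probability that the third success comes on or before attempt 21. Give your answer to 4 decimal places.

Finishing within 21 attempts ⇔ at least 3 successes in the first 21. With X ~ Binomial(21, 0.24), P(Y ≤ 21) = 1 − P(X ≤ 2).
  k=0: C(21,0)·0.24^0·0.76^21 = 0.003141
  k=1: C(21,1)·0.24^1·0.76^20 = 0.020831
  k=2: C(21,2)·0.24^2·0.76^19 = 0.065781
1 − 0.089753 = 0.910247

0.9102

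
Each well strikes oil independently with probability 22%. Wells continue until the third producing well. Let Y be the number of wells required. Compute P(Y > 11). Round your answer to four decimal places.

0.5512

Needing more than 11 wells ⇔ fewer than 3 successes in the first 11. With X ~ Binomial(11, 0.22), P(Y > 11) = P(X ≤ 2).
  k=0: C(11,0)·0.22^0·0.78^11 = 0.065019
  k=1: C(11,1)·0.22^1·0.78^10 = 0.201726
  k=2: C(11,2)·0.22^2·0.78^9 = 0.284485
P(X ≤ 2) = 0.551230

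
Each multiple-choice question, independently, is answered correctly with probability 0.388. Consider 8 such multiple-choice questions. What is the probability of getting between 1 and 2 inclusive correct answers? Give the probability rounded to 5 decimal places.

0.32129

X ~ Binomial(8, 0.388); P(1 ≤ X ≤ 2) = Σ C(8,k) p^k (1−p)^(8−k) over k:
  k=1: C(8,1)·0.388^1·0.612^7 = 0.0998117
  k=2: C(8,2)·0.388^2·0.612^6 = 0.2214777
Total = 0.3212895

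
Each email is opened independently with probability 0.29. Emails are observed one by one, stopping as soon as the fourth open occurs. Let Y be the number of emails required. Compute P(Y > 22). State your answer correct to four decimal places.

Needing more than 22 emails ⇔ fewer than 4 successes in the first 22. With X ~ Binomial(22, 0.29), P(Y > 22) = P(X ≤ 3).
  k=0: C(22,0)·0.29^0·0.71^22 = 0.000534
  k=1: C(22,1)·0.29^1·0.71^21 = 0.004800
  k=2: C(22,2)·0.29^2·0.71^20 = 0.020586
  k=3: C(22,3)·0.29^3·0.71^19 = 0.056056
P(X ≤ 3) = 0.081977

0.0820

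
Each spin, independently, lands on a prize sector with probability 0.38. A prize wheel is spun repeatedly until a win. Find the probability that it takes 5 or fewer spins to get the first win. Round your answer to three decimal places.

Y = number of spins to the first success; geometric, p = 0.38.
P(Y ≤ 5) = 1 − (1−p)^5 = 1 − 0.09161 = 0.90839

0.908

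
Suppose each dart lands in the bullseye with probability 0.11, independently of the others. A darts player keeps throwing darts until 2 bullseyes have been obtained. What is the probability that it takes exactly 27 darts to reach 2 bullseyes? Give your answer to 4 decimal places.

Y = trial on which the second success occurs; negative binomial, r=2, p=0.11.
P(Y=27) = C(26,1) · p^2 · (1−p)^25
= 26 · 0.0121 · 0.054294 = 0.017081

0.0171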